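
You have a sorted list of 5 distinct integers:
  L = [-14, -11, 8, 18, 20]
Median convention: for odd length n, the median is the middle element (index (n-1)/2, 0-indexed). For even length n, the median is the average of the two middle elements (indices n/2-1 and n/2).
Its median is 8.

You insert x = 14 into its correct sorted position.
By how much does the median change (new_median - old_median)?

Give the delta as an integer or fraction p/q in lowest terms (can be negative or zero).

Old median = 8
After inserting x = 14: new sorted = [-14, -11, 8, 14, 18, 20]
New median = 11
Delta = 11 - 8 = 3

Answer: 3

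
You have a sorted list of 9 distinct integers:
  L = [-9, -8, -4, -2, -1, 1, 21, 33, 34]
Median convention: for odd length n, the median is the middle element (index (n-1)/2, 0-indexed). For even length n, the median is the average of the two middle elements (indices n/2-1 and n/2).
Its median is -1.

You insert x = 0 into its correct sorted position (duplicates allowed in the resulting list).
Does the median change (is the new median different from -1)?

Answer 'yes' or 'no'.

Old median = -1
Insert x = 0
New median = -1/2
Changed? yes

Answer: yes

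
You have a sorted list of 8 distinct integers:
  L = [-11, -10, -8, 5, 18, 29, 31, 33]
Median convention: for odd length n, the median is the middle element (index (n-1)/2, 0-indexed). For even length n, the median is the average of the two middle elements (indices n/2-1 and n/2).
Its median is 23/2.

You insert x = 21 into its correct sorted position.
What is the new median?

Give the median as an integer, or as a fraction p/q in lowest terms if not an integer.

Old list (sorted, length 8): [-11, -10, -8, 5, 18, 29, 31, 33]
Old median = 23/2
Insert x = 21
Old length even (8). Middle pair: indices 3,4 = 5,18.
New length odd (9). New median = single middle element.
x = 21: 5 elements are < x, 3 elements are > x.
New sorted list: [-11, -10, -8, 5, 18, 21, 29, 31, 33]
New median = 18

Answer: 18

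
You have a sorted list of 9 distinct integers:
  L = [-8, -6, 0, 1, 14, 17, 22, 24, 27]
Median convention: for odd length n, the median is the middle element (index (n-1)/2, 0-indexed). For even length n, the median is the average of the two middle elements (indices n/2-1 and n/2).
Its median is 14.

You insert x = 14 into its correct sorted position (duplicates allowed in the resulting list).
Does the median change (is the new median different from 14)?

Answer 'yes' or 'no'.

Old median = 14
Insert x = 14
New median = 14
Changed? no

Answer: no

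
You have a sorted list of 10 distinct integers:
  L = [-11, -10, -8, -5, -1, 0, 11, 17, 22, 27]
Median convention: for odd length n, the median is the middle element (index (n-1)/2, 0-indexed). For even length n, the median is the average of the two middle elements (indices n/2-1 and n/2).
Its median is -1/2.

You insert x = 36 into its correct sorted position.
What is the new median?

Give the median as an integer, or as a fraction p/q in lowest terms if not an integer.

Old list (sorted, length 10): [-11, -10, -8, -5, -1, 0, 11, 17, 22, 27]
Old median = -1/2
Insert x = 36
Old length even (10). Middle pair: indices 4,5 = -1,0.
New length odd (11). New median = single middle element.
x = 36: 10 elements are < x, 0 elements are > x.
New sorted list: [-11, -10, -8, -5, -1, 0, 11, 17, 22, 27, 36]
New median = 0

Answer: 0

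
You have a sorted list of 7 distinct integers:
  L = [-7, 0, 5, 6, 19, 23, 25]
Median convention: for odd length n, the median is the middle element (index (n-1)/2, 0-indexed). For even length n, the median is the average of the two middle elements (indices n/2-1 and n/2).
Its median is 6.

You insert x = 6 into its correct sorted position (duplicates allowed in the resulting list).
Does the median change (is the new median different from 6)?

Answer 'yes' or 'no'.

Answer: no

Derivation:
Old median = 6
Insert x = 6
New median = 6
Changed? no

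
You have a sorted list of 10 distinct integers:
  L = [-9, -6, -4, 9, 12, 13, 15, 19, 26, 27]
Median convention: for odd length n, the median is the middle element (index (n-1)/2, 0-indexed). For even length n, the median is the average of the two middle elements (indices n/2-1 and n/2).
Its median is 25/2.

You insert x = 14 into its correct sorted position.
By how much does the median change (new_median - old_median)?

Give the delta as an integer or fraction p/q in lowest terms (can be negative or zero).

Old median = 25/2
After inserting x = 14: new sorted = [-9, -6, -4, 9, 12, 13, 14, 15, 19, 26, 27]
New median = 13
Delta = 13 - 25/2 = 1/2

Answer: 1/2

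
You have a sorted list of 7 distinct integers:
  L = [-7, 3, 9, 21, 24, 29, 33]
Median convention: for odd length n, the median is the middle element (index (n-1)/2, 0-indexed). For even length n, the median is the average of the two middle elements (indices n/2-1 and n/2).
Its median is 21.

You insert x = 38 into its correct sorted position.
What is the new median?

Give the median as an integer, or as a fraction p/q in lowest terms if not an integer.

Answer: 45/2

Derivation:
Old list (sorted, length 7): [-7, 3, 9, 21, 24, 29, 33]
Old median = 21
Insert x = 38
Old length odd (7). Middle was index 3 = 21.
New length even (8). New median = avg of two middle elements.
x = 38: 7 elements are < x, 0 elements are > x.
New sorted list: [-7, 3, 9, 21, 24, 29, 33, 38]
New median = 45/2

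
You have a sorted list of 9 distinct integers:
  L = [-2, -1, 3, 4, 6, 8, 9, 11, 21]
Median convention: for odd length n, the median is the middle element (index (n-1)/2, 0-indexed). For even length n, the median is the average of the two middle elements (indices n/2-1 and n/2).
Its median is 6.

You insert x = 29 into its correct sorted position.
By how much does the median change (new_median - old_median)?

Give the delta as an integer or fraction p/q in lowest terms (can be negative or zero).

Old median = 6
After inserting x = 29: new sorted = [-2, -1, 3, 4, 6, 8, 9, 11, 21, 29]
New median = 7
Delta = 7 - 6 = 1

Answer: 1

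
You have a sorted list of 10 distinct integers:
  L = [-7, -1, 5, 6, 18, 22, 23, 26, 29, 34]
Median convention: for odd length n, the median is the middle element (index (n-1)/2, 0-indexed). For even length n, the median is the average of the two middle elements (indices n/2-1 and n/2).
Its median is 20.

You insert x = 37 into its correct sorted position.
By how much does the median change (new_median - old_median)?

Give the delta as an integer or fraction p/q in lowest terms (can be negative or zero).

Old median = 20
After inserting x = 37: new sorted = [-7, -1, 5, 6, 18, 22, 23, 26, 29, 34, 37]
New median = 22
Delta = 22 - 20 = 2

Answer: 2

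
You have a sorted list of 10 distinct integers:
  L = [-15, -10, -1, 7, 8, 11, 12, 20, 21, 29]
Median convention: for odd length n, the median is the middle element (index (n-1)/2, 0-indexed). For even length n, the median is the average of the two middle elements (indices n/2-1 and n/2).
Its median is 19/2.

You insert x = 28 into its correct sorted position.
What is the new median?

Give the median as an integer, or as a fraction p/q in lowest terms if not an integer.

Answer: 11

Derivation:
Old list (sorted, length 10): [-15, -10, -1, 7, 8, 11, 12, 20, 21, 29]
Old median = 19/2
Insert x = 28
Old length even (10). Middle pair: indices 4,5 = 8,11.
New length odd (11). New median = single middle element.
x = 28: 9 elements are < x, 1 elements are > x.
New sorted list: [-15, -10, -1, 7, 8, 11, 12, 20, 21, 28, 29]
New median = 11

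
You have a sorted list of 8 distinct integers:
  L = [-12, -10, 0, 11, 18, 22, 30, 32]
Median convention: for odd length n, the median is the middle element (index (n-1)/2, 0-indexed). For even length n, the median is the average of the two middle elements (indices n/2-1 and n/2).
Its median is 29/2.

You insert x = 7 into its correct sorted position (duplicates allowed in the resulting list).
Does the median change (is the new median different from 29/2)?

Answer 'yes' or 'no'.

Old median = 29/2
Insert x = 7
New median = 11
Changed? yes

Answer: yes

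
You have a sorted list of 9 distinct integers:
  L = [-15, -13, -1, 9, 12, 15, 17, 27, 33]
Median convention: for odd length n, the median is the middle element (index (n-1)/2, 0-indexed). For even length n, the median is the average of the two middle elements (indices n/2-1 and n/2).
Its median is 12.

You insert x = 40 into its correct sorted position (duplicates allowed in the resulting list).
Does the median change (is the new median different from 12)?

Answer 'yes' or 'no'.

Answer: yes

Derivation:
Old median = 12
Insert x = 40
New median = 27/2
Changed? yes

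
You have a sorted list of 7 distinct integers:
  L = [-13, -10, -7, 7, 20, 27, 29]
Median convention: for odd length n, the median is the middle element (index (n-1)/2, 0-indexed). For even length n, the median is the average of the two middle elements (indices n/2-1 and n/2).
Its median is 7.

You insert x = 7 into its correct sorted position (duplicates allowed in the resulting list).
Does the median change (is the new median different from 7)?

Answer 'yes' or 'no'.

Old median = 7
Insert x = 7
New median = 7
Changed? no

Answer: no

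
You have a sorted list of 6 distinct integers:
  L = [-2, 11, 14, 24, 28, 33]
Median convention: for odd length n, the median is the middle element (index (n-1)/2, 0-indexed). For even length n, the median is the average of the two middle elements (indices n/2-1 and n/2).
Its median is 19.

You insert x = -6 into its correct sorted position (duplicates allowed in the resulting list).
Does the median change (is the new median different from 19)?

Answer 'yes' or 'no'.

Old median = 19
Insert x = -6
New median = 14
Changed? yes

Answer: yes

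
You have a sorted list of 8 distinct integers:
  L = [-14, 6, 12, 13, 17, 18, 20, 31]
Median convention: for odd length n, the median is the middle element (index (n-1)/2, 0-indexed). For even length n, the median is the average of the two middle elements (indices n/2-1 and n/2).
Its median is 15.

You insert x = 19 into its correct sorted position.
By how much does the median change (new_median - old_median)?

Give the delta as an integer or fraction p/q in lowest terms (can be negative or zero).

Answer: 2

Derivation:
Old median = 15
After inserting x = 19: new sorted = [-14, 6, 12, 13, 17, 18, 19, 20, 31]
New median = 17
Delta = 17 - 15 = 2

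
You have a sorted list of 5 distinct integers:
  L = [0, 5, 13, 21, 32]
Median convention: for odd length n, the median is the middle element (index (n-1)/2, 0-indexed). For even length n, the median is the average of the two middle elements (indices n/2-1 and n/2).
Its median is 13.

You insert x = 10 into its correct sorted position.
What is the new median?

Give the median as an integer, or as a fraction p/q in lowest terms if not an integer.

Answer: 23/2

Derivation:
Old list (sorted, length 5): [0, 5, 13, 21, 32]
Old median = 13
Insert x = 10
Old length odd (5). Middle was index 2 = 13.
New length even (6). New median = avg of two middle elements.
x = 10: 2 elements are < x, 3 elements are > x.
New sorted list: [0, 5, 10, 13, 21, 32]
New median = 23/2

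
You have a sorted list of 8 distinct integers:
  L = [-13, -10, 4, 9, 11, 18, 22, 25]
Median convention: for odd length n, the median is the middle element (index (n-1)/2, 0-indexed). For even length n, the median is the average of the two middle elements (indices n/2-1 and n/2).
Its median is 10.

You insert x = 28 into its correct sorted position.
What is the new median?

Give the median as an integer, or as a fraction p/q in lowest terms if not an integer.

Old list (sorted, length 8): [-13, -10, 4, 9, 11, 18, 22, 25]
Old median = 10
Insert x = 28
Old length even (8). Middle pair: indices 3,4 = 9,11.
New length odd (9). New median = single middle element.
x = 28: 8 elements are < x, 0 elements are > x.
New sorted list: [-13, -10, 4, 9, 11, 18, 22, 25, 28]
New median = 11

Answer: 11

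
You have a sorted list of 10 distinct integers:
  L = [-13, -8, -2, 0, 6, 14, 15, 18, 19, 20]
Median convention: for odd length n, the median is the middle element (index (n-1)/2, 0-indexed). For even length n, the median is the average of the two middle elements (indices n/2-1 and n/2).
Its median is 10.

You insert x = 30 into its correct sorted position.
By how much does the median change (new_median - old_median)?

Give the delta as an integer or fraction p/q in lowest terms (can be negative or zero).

Old median = 10
After inserting x = 30: new sorted = [-13, -8, -2, 0, 6, 14, 15, 18, 19, 20, 30]
New median = 14
Delta = 14 - 10 = 4

Answer: 4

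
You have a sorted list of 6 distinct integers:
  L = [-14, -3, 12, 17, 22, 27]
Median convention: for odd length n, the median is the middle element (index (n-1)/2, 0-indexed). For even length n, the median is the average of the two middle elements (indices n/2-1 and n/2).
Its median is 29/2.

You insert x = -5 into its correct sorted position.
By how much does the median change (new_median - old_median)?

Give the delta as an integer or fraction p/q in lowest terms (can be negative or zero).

Answer: -5/2

Derivation:
Old median = 29/2
After inserting x = -5: new sorted = [-14, -5, -3, 12, 17, 22, 27]
New median = 12
Delta = 12 - 29/2 = -5/2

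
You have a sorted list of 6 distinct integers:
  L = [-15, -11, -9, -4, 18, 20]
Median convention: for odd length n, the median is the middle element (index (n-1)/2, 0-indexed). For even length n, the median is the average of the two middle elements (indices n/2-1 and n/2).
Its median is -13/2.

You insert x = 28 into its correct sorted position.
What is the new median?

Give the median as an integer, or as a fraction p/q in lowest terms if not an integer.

Answer: -4

Derivation:
Old list (sorted, length 6): [-15, -11, -9, -4, 18, 20]
Old median = -13/2
Insert x = 28
Old length even (6). Middle pair: indices 2,3 = -9,-4.
New length odd (7). New median = single middle element.
x = 28: 6 elements are < x, 0 elements are > x.
New sorted list: [-15, -11, -9, -4, 18, 20, 28]
New median = -4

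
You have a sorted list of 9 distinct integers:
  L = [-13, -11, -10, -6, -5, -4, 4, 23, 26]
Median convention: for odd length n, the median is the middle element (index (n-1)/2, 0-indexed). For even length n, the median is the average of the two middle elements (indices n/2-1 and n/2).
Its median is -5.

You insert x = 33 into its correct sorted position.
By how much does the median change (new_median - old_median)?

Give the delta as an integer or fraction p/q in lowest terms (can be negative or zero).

Old median = -5
After inserting x = 33: new sorted = [-13, -11, -10, -6, -5, -4, 4, 23, 26, 33]
New median = -9/2
Delta = -9/2 - -5 = 1/2

Answer: 1/2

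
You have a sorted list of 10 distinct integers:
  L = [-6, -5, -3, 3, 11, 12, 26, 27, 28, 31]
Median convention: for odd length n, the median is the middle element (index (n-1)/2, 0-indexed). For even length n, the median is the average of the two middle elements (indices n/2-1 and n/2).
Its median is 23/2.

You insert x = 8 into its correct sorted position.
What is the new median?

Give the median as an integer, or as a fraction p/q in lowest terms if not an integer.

Answer: 11

Derivation:
Old list (sorted, length 10): [-6, -5, -3, 3, 11, 12, 26, 27, 28, 31]
Old median = 23/2
Insert x = 8
Old length even (10). Middle pair: indices 4,5 = 11,12.
New length odd (11). New median = single middle element.
x = 8: 4 elements are < x, 6 elements are > x.
New sorted list: [-6, -5, -3, 3, 8, 11, 12, 26, 27, 28, 31]
New median = 11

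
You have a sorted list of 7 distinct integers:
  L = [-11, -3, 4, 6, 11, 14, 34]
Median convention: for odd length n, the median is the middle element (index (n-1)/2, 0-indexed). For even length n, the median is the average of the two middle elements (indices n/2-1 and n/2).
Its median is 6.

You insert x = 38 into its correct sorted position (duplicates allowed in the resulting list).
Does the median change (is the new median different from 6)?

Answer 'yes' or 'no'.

Old median = 6
Insert x = 38
New median = 17/2
Changed? yes

Answer: yes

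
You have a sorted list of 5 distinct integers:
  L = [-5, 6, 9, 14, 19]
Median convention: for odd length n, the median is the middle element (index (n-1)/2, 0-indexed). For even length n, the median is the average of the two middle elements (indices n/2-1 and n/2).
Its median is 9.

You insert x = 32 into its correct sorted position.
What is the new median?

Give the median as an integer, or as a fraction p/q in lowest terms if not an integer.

Answer: 23/2

Derivation:
Old list (sorted, length 5): [-5, 6, 9, 14, 19]
Old median = 9
Insert x = 32
Old length odd (5). Middle was index 2 = 9.
New length even (6). New median = avg of two middle elements.
x = 32: 5 elements are < x, 0 elements are > x.
New sorted list: [-5, 6, 9, 14, 19, 32]
New median = 23/2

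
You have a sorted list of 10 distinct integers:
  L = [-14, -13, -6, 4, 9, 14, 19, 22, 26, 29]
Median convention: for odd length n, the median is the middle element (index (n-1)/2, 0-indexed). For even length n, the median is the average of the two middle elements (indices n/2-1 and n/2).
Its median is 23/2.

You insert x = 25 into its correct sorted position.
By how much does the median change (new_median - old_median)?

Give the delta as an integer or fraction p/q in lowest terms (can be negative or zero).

Answer: 5/2

Derivation:
Old median = 23/2
After inserting x = 25: new sorted = [-14, -13, -6, 4, 9, 14, 19, 22, 25, 26, 29]
New median = 14
Delta = 14 - 23/2 = 5/2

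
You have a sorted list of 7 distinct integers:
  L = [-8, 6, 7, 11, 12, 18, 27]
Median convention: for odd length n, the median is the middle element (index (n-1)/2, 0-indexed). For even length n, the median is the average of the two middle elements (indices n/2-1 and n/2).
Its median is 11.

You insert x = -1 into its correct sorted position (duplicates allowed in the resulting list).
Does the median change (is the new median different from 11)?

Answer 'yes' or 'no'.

Answer: yes

Derivation:
Old median = 11
Insert x = -1
New median = 9
Changed? yes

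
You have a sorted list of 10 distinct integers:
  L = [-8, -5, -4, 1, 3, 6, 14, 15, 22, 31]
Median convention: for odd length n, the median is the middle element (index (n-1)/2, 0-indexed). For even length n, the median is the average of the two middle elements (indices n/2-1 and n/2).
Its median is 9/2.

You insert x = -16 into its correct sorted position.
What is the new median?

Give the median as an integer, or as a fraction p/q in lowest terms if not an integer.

Answer: 3

Derivation:
Old list (sorted, length 10): [-8, -5, -4, 1, 3, 6, 14, 15, 22, 31]
Old median = 9/2
Insert x = -16
Old length even (10). Middle pair: indices 4,5 = 3,6.
New length odd (11). New median = single middle element.
x = -16: 0 elements are < x, 10 elements are > x.
New sorted list: [-16, -8, -5, -4, 1, 3, 6, 14, 15, 22, 31]
New median = 3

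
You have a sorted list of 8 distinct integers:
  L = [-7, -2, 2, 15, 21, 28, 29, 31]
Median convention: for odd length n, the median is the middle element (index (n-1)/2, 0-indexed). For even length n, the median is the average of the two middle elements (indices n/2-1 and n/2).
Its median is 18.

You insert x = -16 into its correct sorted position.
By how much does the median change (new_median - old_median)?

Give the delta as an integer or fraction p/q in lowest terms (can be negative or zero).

Answer: -3

Derivation:
Old median = 18
After inserting x = -16: new sorted = [-16, -7, -2, 2, 15, 21, 28, 29, 31]
New median = 15
Delta = 15 - 18 = -3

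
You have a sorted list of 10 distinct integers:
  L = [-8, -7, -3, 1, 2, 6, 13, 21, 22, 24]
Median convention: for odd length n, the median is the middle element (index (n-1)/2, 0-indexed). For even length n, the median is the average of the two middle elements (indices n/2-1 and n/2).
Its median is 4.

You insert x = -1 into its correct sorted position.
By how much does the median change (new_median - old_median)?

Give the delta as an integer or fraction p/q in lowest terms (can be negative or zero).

Answer: -2

Derivation:
Old median = 4
After inserting x = -1: new sorted = [-8, -7, -3, -1, 1, 2, 6, 13, 21, 22, 24]
New median = 2
Delta = 2 - 4 = -2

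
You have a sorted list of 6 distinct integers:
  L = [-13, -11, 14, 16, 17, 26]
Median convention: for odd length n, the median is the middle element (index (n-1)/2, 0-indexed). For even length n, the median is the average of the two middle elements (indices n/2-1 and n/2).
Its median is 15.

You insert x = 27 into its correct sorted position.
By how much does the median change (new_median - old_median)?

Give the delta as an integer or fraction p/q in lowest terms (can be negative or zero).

Answer: 1

Derivation:
Old median = 15
After inserting x = 27: new sorted = [-13, -11, 14, 16, 17, 26, 27]
New median = 16
Delta = 16 - 15 = 1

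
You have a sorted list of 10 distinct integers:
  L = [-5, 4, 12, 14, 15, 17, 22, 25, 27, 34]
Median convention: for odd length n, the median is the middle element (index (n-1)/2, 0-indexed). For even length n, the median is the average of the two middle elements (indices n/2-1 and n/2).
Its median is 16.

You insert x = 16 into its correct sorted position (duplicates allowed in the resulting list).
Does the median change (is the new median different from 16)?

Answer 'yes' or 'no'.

Old median = 16
Insert x = 16
New median = 16
Changed? no

Answer: no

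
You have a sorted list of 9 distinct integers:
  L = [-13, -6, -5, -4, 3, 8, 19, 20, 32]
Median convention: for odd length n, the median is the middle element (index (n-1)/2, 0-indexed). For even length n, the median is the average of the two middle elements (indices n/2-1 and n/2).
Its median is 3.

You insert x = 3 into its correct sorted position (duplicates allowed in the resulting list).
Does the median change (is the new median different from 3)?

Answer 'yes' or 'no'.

Old median = 3
Insert x = 3
New median = 3
Changed? no

Answer: no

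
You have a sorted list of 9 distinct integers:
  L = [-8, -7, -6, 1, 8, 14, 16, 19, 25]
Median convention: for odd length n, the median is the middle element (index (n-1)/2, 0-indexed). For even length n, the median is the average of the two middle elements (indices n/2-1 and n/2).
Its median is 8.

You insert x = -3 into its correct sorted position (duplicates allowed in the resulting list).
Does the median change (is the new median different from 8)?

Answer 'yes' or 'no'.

Answer: yes

Derivation:
Old median = 8
Insert x = -3
New median = 9/2
Changed? yes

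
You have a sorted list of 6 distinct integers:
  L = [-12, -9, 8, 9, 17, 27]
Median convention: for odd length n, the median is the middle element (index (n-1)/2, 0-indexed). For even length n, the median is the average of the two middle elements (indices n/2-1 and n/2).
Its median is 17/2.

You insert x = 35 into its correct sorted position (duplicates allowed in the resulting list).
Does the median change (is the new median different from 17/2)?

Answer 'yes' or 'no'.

Old median = 17/2
Insert x = 35
New median = 9
Changed? yes

Answer: yes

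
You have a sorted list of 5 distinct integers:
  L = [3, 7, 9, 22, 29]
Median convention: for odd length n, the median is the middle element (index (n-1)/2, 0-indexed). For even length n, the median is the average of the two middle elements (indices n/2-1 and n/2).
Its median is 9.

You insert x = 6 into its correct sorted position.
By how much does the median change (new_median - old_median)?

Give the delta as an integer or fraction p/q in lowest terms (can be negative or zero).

Old median = 9
After inserting x = 6: new sorted = [3, 6, 7, 9, 22, 29]
New median = 8
Delta = 8 - 9 = -1

Answer: -1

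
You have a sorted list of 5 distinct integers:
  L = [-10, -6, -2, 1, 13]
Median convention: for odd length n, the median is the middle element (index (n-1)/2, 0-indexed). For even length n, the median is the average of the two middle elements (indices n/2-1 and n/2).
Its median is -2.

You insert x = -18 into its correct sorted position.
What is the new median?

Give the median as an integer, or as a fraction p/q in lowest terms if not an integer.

Old list (sorted, length 5): [-10, -6, -2, 1, 13]
Old median = -2
Insert x = -18
Old length odd (5). Middle was index 2 = -2.
New length even (6). New median = avg of two middle elements.
x = -18: 0 elements are < x, 5 elements are > x.
New sorted list: [-18, -10, -6, -2, 1, 13]
New median = -4

Answer: -4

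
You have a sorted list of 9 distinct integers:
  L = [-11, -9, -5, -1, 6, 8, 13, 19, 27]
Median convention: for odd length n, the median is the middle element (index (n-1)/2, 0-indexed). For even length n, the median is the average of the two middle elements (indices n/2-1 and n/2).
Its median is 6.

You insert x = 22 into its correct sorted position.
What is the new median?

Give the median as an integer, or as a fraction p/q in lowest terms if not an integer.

Old list (sorted, length 9): [-11, -9, -5, -1, 6, 8, 13, 19, 27]
Old median = 6
Insert x = 22
Old length odd (9). Middle was index 4 = 6.
New length even (10). New median = avg of two middle elements.
x = 22: 8 elements are < x, 1 elements are > x.
New sorted list: [-11, -9, -5, -1, 6, 8, 13, 19, 22, 27]
New median = 7

Answer: 7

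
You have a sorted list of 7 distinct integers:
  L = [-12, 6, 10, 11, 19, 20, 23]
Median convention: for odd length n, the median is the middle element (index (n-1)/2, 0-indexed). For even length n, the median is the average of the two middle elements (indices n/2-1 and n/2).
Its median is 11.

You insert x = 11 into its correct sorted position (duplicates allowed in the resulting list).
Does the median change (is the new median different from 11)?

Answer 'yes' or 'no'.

Old median = 11
Insert x = 11
New median = 11
Changed? no

Answer: no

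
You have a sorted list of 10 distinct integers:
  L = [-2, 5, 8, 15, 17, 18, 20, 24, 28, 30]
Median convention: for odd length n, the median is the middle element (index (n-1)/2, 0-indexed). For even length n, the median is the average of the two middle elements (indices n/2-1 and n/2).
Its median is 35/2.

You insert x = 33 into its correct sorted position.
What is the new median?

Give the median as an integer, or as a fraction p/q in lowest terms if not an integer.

Old list (sorted, length 10): [-2, 5, 8, 15, 17, 18, 20, 24, 28, 30]
Old median = 35/2
Insert x = 33
Old length even (10). Middle pair: indices 4,5 = 17,18.
New length odd (11). New median = single middle element.
x = 33: 10 elements are < x, 0 elements are > x.
New sorted list: [-2, 5, 8, 15, 17, 18, 20, 24, 28, 30, 33]
New median = 18

Answer: 18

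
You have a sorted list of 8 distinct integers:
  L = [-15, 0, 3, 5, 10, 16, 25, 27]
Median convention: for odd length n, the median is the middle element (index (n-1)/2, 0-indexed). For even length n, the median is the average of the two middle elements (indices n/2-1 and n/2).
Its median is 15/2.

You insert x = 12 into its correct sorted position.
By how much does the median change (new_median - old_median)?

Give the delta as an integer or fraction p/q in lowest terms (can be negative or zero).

Old median = 15/2
After inserting x = 12: new sorted = [-15, 0, 3, 5, 10, 12, 16, 25, 27]
New median = 10
Delta = 10 - 15/2 = 5/2

Answer: 5/2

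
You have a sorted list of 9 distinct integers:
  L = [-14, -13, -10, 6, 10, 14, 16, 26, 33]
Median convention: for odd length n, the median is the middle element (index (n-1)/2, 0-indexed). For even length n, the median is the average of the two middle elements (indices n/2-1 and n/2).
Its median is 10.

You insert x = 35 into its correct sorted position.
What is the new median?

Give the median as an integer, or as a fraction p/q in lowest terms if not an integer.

Old list (sorted, length 9): [-14, -13, -10, 6, 10, 14, 16, 26, 33]
Old median = 10
Insert x = 35
Old length odd (9). Middle was index 4 = 10.
New length even (10). New median = avg of two middle elements.
x = 35: 9 elements are < x, 0 elements are > x.
New sorted list: [-14, -13, -10, 6, 10, 14, 16, 26, 33, 35]
New median = 12

Answer: 12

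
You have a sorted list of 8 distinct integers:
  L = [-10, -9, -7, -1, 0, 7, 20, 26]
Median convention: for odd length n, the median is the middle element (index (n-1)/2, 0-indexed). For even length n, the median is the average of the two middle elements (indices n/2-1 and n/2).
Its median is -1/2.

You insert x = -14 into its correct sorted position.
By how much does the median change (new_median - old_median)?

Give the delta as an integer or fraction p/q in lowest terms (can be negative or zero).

Old median = -1/2
After inserting x = -14: new sorted = [-14, -10, -9, -7, -1, 0, 7, 20, 26]
New median = -1
Delta = -1 - -1/2 = -1/2

Answer: -1/2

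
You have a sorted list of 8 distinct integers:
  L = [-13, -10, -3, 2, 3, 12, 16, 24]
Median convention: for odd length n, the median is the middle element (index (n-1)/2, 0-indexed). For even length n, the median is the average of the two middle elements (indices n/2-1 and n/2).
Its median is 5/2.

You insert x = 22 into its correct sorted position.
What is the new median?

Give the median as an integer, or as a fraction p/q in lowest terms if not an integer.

Answer: 3

Derivation:
Old list (sorted, length 8): [-13, -10, -3, 2, 3, 12, 16, 24]
Old median = 5/2
Insert x = 22
Old length even (8). Middle pair: indices 3,4 = 2,3.
New length odd (9). New median = single middle element.
x = 22: 7 elements are < x, 1 elements are > x.
New sorted list: [-13, -10, -3, 2, 3, 12, 16, 22, 24]
New median = 3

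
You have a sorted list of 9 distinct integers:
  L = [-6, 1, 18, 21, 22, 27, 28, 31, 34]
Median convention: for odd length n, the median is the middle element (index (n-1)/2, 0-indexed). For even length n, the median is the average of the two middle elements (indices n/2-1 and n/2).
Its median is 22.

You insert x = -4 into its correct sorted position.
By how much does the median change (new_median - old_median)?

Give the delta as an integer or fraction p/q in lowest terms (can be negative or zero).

Answer: -1/2

Derivation:
Old median = 22
After inserting x = -4: new sorted = [-6, -4, 1, 18, 21, 22, 27, 28, 31, 34]
New median = 43/2
Delta = 43/2 - 22 = -1/2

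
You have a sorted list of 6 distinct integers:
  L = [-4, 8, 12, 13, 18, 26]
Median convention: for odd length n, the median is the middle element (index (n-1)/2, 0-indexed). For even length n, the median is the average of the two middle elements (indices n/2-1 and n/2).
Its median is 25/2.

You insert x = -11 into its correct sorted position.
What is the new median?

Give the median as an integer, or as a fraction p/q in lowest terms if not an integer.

Answer: 12

Derivation:
Old list (sorted, length 6): [-4, 8, 12, 13, 18, 26]
Old median = 25/2
Insert x = -11
Old length even (6). Middle pair: indices 2,3 = 12,13.
New length odd (7). New median = single middle element.
x = -11: 0 elements are < x, 6 elements are > x.
New sorted list: [-11, -4, 8, 12, 13, 18, 26]
New median = 12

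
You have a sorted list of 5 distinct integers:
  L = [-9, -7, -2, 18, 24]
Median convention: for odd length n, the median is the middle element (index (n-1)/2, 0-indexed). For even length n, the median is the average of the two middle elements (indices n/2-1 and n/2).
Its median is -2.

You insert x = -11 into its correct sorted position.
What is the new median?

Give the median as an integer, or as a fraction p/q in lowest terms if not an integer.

Old list (sorted, length 5): [-9, -7, -2, 18, 24]
Old median = -2
Insert x = -11
Old length odd (5). Middle was index 2 = -2.
New length even (6). New median = avg of two middle elements.
x = -11: 0 elements are < x, 5 elements are > x.
New sorted list: [-11, -9, -7, -2, 18, 24]
New median = -9/2

Answer: -9/2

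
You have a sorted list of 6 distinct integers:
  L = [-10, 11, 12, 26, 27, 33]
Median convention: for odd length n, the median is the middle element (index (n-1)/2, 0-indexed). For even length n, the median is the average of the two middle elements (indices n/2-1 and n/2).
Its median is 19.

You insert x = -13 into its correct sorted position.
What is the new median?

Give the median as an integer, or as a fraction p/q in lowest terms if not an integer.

Old list (sorted, length 6): [-10, 11, 12, 26, 27, 33]
Old median = 19
Insert x = -13
Old length even (6). Middle pair: indices 2,3 = 12,26.
New length odd (7). New median = single middle element.
x = -13: 0 elements are < x, 6 elements are > x.
New sorted list: [-13, -10, 11, 12, 26, 27, 33]
New median = 12

Answer: 12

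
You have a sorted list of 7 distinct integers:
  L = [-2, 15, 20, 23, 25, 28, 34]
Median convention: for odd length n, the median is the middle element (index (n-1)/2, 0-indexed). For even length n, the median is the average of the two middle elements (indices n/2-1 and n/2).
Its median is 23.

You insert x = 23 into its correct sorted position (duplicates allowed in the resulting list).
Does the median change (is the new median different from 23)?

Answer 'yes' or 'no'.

Answer: no

Derivation:
Old median = 23
Insert x = 23
New median = 23
Changed? no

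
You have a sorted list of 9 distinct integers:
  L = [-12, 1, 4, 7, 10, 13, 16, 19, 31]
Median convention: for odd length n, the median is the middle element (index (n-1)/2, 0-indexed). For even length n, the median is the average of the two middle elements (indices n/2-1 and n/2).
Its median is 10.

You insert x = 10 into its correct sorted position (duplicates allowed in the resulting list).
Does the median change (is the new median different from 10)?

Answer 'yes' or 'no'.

Old median = 10
Insert x = 10
New median = 10
Changed? no

Answer: no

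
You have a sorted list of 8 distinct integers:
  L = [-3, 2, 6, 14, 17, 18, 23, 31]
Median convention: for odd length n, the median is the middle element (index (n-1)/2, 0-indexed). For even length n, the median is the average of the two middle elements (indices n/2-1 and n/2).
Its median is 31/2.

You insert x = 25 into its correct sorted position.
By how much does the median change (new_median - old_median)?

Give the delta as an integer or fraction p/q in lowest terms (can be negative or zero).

Answer: 3/2

Derivation:
Old median = 31/2
After inserting x = 25: new sorted = [-3, 2, 6, 14, 17, 18, 23, 25, 31]
New median = 17
Delta = 17 - 31/2 = 3/2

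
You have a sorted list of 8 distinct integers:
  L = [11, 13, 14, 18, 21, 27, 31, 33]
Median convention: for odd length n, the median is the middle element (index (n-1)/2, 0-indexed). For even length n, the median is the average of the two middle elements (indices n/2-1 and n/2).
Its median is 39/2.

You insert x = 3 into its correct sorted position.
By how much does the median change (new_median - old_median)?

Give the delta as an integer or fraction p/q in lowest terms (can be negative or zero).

Old median = 39/2
After inserting x = 3: new sorted = [3, 11, 13, 14, 18, 21, 27, 31, 33]
New median = 18
Delta = 18 - 39/2 = -3/2

Answer: -3/2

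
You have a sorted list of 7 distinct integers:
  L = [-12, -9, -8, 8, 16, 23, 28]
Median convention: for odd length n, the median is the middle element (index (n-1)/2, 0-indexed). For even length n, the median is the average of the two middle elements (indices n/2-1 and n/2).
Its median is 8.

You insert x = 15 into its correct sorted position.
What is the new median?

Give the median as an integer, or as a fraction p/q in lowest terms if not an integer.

Answer: 23/2

Derivation:
Old list (sorted, length 7): [-12, -9, -8, 8, 16, 23, 28]
Old median = 8
Insert x = 15
Old length odd (7). Middle was index 3 = 8.
New length even (8). New median = avg of two middle elements.
x = 15: 4 elements are < x, 3 elements are > x.
New sorted list: [-12, -9, -8, 8, 15, 16, 23, 28]
New median = 23/2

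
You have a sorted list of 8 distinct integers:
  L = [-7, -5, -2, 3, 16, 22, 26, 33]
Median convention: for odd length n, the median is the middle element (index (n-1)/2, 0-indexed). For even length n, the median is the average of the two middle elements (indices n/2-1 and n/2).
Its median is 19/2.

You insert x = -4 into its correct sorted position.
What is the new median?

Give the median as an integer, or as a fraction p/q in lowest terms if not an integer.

Answer: 3

Derivation:
Old list (sorted, length 8): [-7, -5, -2, 3, 16, 22, 26, 33]
Old median = 19/2
Insert x = -4
Old length even (8). Middle pair: indices 3,4 = 3,16.
New length odd (9). New median = single middle element.
x = -4: 2 elements are < x, 6 elements are > x.
New sorted list: [-7, -5, -4, -2, 3, 16, 22, 26, 33]
New median = 3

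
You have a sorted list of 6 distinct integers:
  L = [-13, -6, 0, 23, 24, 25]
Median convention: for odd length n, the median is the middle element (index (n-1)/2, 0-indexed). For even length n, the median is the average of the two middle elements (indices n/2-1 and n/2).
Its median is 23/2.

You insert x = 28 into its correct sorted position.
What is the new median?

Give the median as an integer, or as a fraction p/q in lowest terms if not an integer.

Old list (sorted, length 6): [-13, -6, 0, 23, 24, 25]
Old median = 23/2
Insert x = 28
Old length even (6). Middle pair: indices 2,3 = 0,23.
New length odd (7). New median = single middle element.
x = 28: 6 elements are < x, 0 elements are > x.
New sorted list: [-13, -6, 0, 23, 24, 25, 28]
New median = 23

Answer: 23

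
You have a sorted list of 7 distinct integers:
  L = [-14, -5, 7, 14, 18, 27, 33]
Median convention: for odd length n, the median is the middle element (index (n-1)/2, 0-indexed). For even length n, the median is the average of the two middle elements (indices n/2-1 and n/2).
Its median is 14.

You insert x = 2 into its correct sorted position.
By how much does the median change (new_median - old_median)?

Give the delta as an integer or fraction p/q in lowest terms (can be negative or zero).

Answer: -7/2

Derivation:
Old median = 14
After inserting x = 2: new sorted = [-14, -5, 2, 7, 14, 18, 27, 33]
New median = 21/2
Delta = 21/2 - 14 = -7/2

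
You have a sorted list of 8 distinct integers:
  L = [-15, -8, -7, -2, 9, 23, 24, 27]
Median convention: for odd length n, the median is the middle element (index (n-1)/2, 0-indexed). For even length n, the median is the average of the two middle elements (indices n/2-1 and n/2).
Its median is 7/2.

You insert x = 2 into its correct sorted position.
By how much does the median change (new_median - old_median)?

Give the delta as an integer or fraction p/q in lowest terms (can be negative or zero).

Old median = 7/2
After inserting x = 2: new sorted = [-15, -8, -7, -2, 2, 9, 23, 24, 27]
New median = 2
Delta = 2 - 7/2 = -3/2

Answer: -3/2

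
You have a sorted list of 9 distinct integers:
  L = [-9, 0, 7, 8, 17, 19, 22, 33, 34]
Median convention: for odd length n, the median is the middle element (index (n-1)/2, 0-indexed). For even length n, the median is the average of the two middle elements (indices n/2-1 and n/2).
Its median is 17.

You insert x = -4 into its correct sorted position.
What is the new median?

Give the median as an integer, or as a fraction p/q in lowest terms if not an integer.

Answer: 25/2

Derivation:
Old list (sorted, length 9): [-9, 0, 7, 8, 17, 19, 22, 33, 34]
Old median = 17
Insert x = -4
Old length odd (9). Middle was index 4 = 17.
New length even (10). New median = avg of two middle elements.
x = -4: 1 elements are < x, 8 elements are > x.
New sorted list: [-9, -4, 0, 7, 8, 17, 19, 22, 33, 34]
New median = 25/2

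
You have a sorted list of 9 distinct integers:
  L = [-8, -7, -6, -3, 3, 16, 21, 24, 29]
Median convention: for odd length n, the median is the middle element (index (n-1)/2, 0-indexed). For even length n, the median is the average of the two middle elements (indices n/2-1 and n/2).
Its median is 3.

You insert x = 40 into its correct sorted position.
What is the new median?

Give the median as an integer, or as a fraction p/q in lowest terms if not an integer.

Answer: 19/2

Derivation:
Old list (sorted, length 9): [-8, -7, -6, -3, 3, 16, 21, 24, 29]
Old median = 3
Insert x = 40
Old length odd (9). Middle was index 4 = 3.
New length even (10). New median = avg of two middle elements.
x = 40: 9 elements are < x, 0 elements are > x.
New sorted list: [-8, -7, -6, -3, 3, 16, 21, 24, 29, 40]
New median = 19/2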